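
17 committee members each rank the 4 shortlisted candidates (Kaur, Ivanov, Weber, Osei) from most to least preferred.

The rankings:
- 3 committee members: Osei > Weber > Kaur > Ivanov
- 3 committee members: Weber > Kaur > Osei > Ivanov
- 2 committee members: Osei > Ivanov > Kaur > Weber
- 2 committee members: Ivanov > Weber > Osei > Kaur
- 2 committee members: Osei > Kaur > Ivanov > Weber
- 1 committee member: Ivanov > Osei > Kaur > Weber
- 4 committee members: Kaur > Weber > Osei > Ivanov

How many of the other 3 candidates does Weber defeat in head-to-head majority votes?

2

Weber against each rival (17 committee members):
Weber vs Kaur: 8 to 9, Kaur.
Weber vs Ivanov: Weber wins 10–7.
Weber vs Osei: Weber, 9–8.
Weber beats Ivanov, Osei; loses to Kaur — 2 pairwise wins.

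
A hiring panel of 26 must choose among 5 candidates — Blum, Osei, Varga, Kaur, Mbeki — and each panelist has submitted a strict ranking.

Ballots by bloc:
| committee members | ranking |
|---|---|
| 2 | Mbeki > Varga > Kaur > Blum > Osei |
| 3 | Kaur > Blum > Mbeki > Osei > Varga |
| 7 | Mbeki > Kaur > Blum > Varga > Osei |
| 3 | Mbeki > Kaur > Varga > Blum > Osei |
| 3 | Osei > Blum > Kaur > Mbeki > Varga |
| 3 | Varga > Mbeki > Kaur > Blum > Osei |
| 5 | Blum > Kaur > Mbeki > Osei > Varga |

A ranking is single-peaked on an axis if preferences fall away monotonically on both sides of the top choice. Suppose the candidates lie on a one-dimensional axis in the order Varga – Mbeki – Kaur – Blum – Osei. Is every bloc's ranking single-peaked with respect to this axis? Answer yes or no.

Axis positions: Varga=1, Mbeki=2, Kaur=3, Blum=4, Osei=5.
Bloc 1 (peak Mbeki at position 2): ranking walks positions 2-1-3-4-5, expanding outward from the peak — single-peaked.
Bloc 2 (peak Kaur at position 3): ranking walks positions 3-4-2-5-1, expanding outward from the peak — single-peaked.
Bloc 3 (peak Mbeki at position 2): ranking walks positions 2-3-4-1-5, expanding outward from the peak — single-peaked.
Bloc 4 (peak Mbeki at position 2): ranking walks positions 2-3-1-4-5, expanding outward from the peak — single-peaked.
Bloc 5 (peak Osei at position 5): ranking walks positions 5-4-3-2-1, expanding outward from the peak — single-peaked.
Bloc 6 (peak Varga at position 1): ranking walks positions 1-2-3-4-5, expanding outward from the peak — single-peaked.
Bloc 7 (peak Blum at position 4): ranking walks positions 4-3-2-5-1, expanding outward from the peak — single-peaked.
Every ranking is single-peaked on this axis.

yes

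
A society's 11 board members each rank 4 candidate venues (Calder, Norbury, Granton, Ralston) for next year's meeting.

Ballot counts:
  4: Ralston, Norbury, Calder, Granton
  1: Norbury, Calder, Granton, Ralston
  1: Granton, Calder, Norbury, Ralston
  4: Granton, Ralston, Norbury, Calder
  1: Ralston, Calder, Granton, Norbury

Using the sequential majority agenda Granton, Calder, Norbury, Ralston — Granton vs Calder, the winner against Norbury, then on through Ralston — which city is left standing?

Ralston

Round 1: Granton vs Calder — 5–6, Calder advances.
Round 2: Calder vs Norbury — 2–9, Norbury advances.
Round 3: Norbury vs Ralston — 2–9, Ralston advances.
The agenda winner is Ralston.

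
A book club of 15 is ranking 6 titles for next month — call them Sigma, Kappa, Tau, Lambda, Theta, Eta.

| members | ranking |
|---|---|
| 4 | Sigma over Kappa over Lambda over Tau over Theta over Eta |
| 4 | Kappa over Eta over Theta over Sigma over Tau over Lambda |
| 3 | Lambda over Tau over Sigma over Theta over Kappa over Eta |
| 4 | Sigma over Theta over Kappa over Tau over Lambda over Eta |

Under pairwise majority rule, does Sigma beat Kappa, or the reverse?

Sigma

Ballots ranking Sigma above Kappa: 4 + 3 + 4 = 11.
Ballots ranking Kappa above Sigma: 15 − 11 = 4.
Sigma wins the head-to-head 11–4.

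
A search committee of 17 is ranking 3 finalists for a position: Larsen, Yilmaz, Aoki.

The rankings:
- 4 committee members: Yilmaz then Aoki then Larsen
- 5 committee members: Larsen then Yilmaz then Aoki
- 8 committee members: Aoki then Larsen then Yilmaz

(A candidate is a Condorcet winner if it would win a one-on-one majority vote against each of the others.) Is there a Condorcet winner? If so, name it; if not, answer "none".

Head-to-head results (17 committee members):
Larsen vs Yilmaz: 5+8 = 13 for Larsen, 4 for Yilmaz — Larsen by 13–4.
Larsen vs Aoki: 5 to 12, Aoki.
Yilmaz vs Aoki: 4+5 = 9 for Yilmaz, 8 for Aoki — Yilmaz by 9–8.
Each candidate drops at least one matchup (Larsen loses to Aoki; Yilmaz loses to Larsen; Aoki loses to Yilmaz); the cycle Larsen → Yilmaz → Aoki → Larsen rules out a Condorcet winner.

none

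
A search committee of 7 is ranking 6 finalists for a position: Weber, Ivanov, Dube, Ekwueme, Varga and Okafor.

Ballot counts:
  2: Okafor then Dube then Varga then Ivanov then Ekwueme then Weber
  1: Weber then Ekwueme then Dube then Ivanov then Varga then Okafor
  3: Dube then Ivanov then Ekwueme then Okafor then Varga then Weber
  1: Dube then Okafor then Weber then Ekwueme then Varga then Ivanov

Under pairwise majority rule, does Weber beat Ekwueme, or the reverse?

Ballots ranking Weber above Ekwueme: 1 + 1 = 2.
Ballots ranking Ekwueme above Weber: 7 − 2 = 5.
Ekwueme wins the head-to-head 5–2.

Ekwueme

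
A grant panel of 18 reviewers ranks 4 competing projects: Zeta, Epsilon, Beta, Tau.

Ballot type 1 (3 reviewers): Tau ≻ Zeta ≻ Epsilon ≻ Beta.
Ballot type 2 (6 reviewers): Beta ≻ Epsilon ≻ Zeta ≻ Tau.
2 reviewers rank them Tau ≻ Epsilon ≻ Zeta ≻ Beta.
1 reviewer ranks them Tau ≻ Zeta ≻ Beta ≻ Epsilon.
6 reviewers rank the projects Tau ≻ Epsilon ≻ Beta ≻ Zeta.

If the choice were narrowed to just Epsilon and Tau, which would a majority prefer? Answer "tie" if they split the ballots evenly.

Tau

Ballots ranking Epsilon above Tau: 6.
Ballots ranking Tau above Epsilon: 18 − 6 = 12.
Tau wins the head-to-head 12–6.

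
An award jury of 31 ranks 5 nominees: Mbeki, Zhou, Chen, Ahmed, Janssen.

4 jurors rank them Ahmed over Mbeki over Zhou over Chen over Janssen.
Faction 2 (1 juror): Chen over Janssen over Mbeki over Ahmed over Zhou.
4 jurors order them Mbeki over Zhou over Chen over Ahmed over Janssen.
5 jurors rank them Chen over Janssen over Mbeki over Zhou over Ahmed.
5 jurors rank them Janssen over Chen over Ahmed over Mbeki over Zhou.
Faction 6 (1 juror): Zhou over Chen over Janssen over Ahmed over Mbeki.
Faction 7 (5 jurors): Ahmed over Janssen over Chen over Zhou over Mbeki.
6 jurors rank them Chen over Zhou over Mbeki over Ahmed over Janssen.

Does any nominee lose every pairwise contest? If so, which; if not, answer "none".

none

Pairwise majorities:
Mbeki vs Zhou: 19 to 12, Mbeki.
Mbeki vs Chen: Mbeki preferred on 4+4 = 8 ballots; Chen wins 23–8.
Mbeki vs Ahmed: Mbeki, 16–15.
Mbeki vs Janssen: Janssen wins 17–14.
Zhou vs Chen: Chen wins 22–9.
Zhou vs Ahmed: 4+5+1+6 = 16 for Zhou, 15 for Ahmed — Zhou by 16–15.
Zhou vs Janssen: Zhou preferred on 4+4+1+6 = 15 ballots; Janssen wins 16–15.
Chen vs Ahmed: Chen wins 22–9.
Chen vs Janssen: Chen preferred on 4+1+4+5+1+6 = 21 ballots; Chen wins 21–10.
Ahmed vs Janssen: Ahmed is ranked higher on 4+4+5+6 = 19 ballots, Janssen on 12. Ahmed wins 19–12.
Each nominee has at least one pairwise win (Mbeki beats Zhou; Zhou beats Ahmed; Chen beats Mbeki; Ahmed beats Janssen; Janssen beats Mbeki) — no Condorcet loser.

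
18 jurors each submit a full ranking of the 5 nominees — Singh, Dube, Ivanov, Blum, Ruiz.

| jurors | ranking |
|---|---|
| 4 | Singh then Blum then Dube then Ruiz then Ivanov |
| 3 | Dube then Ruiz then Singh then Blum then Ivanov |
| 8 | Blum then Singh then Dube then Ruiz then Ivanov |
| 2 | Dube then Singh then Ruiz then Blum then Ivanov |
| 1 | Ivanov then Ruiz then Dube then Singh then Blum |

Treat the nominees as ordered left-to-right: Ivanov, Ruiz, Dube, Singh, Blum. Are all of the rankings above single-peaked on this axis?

Axis positions: Ivanov=1, Ruiz=2, Dube=3, Singh=4, Blum=5.
Ballot type 1 (peak Singh at position 4): ranking walks positions 4-5-3-2-1, expanding outward from the peak — single-peaked.
Ballot type 2 (peak Dube at position 3): ranking walks positions 3-2-4-5-1, expanding outward from the peak — single-peaked.
Ballot type 3 (peak Blum at position 5): ranking walks positions 5-4-3-2-1, expanding outward from the peak — single-peaked.
Ballot type 4 (peak Dube at position 3): ranking walks positions 3-4-2-5-1, expanding outward from the peak — single-peaked.
Ballot type 5 (peak Ivanov at position 1): ranking walks positions 1-2-3-4-5, expanding outward from the peak — single-peaked.
Every ranking is single-peaked on this axis.

yes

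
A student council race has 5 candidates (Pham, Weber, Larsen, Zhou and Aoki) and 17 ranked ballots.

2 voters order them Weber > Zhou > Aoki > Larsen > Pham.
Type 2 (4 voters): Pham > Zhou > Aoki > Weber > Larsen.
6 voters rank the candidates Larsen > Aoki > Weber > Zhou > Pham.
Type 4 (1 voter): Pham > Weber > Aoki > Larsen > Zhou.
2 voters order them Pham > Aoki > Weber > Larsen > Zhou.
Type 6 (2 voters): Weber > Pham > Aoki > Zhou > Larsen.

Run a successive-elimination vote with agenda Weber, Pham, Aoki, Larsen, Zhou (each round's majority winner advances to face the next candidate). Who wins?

Round 1: Weber vs Pham — 10–7, Weber advances.
Round 2: Weber vs Aoki — 5–12, Aoki advances.
Round 3: Aoki vs Larsen — 11–6, Aoki advances.
Round 4: Aoki vs Zhou — 11–6, Aoki advances.
Aoki survives the agenda.

Aoki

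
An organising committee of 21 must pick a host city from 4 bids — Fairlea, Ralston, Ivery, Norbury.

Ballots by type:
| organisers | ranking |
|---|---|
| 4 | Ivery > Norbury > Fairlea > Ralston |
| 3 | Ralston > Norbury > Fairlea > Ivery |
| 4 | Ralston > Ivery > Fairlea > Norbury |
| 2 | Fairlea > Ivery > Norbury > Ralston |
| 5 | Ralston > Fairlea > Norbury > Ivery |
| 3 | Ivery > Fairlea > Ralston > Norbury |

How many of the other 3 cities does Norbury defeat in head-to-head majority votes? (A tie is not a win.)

Norbury against each rival (21 organisers):
Norbury vs Fairlea: Fairlea, 14–7.
Norbury–Ralston: Ralston 15–6.
Norbury vs Ivery: 8 to 13, Ivery.
Norbury beats no one; loses to Fairlea, Ralston, Ivery — 0 pairwise wins.

0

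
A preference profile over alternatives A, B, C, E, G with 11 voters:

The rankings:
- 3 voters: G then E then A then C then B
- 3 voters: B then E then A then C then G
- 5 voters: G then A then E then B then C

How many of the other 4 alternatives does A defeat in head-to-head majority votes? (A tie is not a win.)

A against each rival (11 voters):
A vs B: 8 to 3, A.
A vs C: 3+3+5 = 11 for A, 0 for C — A by 11–0.
A–E: E 6–5.
A–G: G 8–3.
A beats B, C; loses to E, G — 2 pairwise wins.

2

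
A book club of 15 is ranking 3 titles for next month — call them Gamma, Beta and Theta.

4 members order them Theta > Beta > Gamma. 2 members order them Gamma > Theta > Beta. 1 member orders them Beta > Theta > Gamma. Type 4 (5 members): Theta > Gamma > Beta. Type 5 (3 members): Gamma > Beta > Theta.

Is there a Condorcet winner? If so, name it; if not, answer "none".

Theta

Check each pair by majority over 15 ballots:
Gamma vs Beta: Gamma wins 10–5.
Gamma vs Theta: Theta, 10–5.
Beta vs Theta: Theta wins 11–4.
Only Theta has no losses; Theta is the Condorcet winner.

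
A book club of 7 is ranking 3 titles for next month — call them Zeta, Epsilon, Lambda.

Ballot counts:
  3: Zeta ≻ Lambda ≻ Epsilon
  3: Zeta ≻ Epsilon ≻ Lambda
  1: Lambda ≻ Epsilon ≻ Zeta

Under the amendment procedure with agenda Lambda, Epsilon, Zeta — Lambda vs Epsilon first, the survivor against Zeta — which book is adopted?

Zeta

Round 1: Lambda vs Epsilon — 4–3, Lambda advances.
Round 2: Lambda vs Zeta — 1–6, Zeta advances.
Zeta survives the agenda.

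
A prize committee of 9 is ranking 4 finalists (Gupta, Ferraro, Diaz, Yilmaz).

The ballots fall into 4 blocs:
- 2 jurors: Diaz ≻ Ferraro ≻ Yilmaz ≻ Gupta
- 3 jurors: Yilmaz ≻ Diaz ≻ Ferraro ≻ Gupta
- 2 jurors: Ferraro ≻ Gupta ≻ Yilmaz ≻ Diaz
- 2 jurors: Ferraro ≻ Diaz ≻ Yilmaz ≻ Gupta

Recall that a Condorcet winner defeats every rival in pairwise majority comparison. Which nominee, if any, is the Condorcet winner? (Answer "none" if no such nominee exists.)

none

Head-to-head results (9 jurors):
Gupta vs Ferraro: Gupta preferred on 0 ballots; Ferraro wins 9–0.
Gupta vs Diaz: Diaz, 7–2.
Gupta vs Yilmaz: Yilmaz wins 7–2.
Ferraro vs Diaz: Ferraro is ranked higher on 2+2 = 4 ballots, Diaz on 5. Diaz wins 5–4.
Ferraro–Yilmaz: Ferraro 6–3.
Diaz vs Yilmaz: Yilmaz wins 5–4.
Every nominee loses at least once (Gupta loses to Ferraro; Ferraro loses to Diaz; Diaz loses to Yilmaz; Yilmaz loses to Ferraro). The majority relation contains the cycle Ferraro > Yilmaz > Diaz > Ferraro, so there is no Condorcet winner.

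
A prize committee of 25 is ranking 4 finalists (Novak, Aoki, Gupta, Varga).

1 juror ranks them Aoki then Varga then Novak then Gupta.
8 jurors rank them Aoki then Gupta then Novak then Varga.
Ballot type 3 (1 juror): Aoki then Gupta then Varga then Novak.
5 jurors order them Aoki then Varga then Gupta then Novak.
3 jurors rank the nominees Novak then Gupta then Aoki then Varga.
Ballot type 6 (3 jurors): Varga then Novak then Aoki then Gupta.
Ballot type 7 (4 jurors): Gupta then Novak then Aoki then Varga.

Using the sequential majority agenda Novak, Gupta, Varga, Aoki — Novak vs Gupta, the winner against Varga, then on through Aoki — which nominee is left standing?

Round 1: Novak vs Gupta — 7–18, Gupta advances.
Round 2: Gupta vs Varga — 16–9, Gupta advances.
Round 3: Gupta vs Aoki — 7–18, Aoki advances.
The agenda winner is Aoki.

Aoki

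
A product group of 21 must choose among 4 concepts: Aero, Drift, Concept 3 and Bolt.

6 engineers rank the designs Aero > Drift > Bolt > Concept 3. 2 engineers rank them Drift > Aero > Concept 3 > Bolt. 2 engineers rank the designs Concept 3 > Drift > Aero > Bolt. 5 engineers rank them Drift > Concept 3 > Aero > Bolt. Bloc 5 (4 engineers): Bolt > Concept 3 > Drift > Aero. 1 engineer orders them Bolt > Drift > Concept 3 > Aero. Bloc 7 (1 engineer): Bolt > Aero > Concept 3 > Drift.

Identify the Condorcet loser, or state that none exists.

Pairwise majorities:
Aero vs Drift: Drift wins 14–7.
Aero vs Concept 3: 9 to 12, Concept 3.
Aero vs Bolt: Aero preferred on 6+2+2+5 = 15 ballots; Aero wins 15–6.
Drift vs Concept 3: Drift is ranked higher on 6+2+5+1 = 14 ballots, Concept 3 on 7. Drift wins 14–7.
Drift vs Bolt: 15 to 6, Drift.
Concept 3 vs Bolt: Bolt, 12–9.
No design is winless: Aero beats Bolt; Drift beats Aero; Concept 3 beats Aero; Bolt beats Concept 3. There is no Condorcet loser.

none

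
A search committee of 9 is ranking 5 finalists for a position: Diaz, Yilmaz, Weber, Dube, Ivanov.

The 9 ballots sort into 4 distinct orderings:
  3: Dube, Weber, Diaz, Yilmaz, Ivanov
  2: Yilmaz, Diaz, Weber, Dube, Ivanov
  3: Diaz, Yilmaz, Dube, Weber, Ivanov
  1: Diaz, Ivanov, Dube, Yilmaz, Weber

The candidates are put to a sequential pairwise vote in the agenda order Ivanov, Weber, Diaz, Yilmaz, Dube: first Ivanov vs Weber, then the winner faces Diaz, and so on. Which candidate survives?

Round 1: Ivanov vs Weber — 1–8, Weber advances.
Round 2: Weber vs Diaz — 3–6, Diaz advances.
Round 3: Diaz vs Yilmaz — 7–2, Diaz advances.
Round 4: Diaz vs Dube — 6–3, Diaz advances.
The agenda winner is Diaz.

Diaz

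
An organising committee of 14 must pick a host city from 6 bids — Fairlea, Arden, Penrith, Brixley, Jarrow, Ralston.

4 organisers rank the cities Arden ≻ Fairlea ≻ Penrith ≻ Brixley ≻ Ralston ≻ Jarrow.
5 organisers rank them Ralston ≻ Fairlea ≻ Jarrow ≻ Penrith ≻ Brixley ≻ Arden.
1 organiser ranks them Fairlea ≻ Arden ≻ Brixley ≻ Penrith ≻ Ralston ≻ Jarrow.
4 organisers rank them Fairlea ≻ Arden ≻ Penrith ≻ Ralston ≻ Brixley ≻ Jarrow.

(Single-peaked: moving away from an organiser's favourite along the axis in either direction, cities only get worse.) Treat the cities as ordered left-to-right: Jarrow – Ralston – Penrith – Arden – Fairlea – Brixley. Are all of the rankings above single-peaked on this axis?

Axis positions: Jarrow=1, Ralston=2, Penrith=3, Arden=4, Fairlea=5, Brixley=6.
Type 1 (peak Arden at position 4): ranking walks positions 4-5-3-6-2-1, expanding outward from the peak — single-peaked.
Type 2: ranking walks positions 2-5-1-3-6-4; Fairlea is ranked above Penrith even though Penrith lies between Fairlea and the peak Ralston on the axis — preferences dip and rise again. Not single-peaked.
Type 3 (peak Fairlea at position 5): ranking walks positions 5-4-6-3-2-1, expanding outward from the peak — single-peaked.
Type 4 (peak Fairlea at position 5): ranking walks positions 5-4-3-2-6-1, expanding outward from the peak — single-peaked.
Type 2 violates single-peakedness, so the profile is not single-peaked on this axis.

no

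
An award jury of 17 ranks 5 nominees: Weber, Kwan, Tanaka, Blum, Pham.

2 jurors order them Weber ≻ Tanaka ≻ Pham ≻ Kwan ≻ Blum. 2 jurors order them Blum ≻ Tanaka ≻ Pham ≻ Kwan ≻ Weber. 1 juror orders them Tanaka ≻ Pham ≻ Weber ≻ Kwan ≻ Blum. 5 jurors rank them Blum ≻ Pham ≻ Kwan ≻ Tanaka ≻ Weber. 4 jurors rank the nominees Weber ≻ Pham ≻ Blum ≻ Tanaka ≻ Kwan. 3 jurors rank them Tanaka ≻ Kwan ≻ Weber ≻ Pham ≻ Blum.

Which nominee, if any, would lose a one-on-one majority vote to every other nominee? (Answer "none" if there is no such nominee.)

none

Head-to-head results (17 jurors):
Weber vs Kwan: Kwan, 10–7.
Weber vs Tanaka: Weber is ranked higher on 2+4 = 6 ballots, Tanaka on 11. Tanaka wins 11–6.
Weber vs Blum: Weber, 10–7.
Weber vs Pham: 2+4+3 = 9 for Weber, 8 for Pham — Weber by 9–8.
Kwan vs Tanaka: Tanaka wins 12–5.
Kwan vs Blum: 6 to 11, Blum.
Kwan vs Pham: 3 for Kwan, 14 for Pham — Pham by 14–3.
Tanaka vs Blum: Tanaka preferred on 2+1+3 = 6 ballots; Blum wins 11–6.
Tanaka–Pham: Pham 9–8.
Blum–Pham: Pham 10–7.
Each nominee has at least one pairwise win (Weber beats Blum; Kwan beats Weber; Tanaka beats Weber; Blum beats Kwan; Pham beats Kwan) — no Condorcet loser.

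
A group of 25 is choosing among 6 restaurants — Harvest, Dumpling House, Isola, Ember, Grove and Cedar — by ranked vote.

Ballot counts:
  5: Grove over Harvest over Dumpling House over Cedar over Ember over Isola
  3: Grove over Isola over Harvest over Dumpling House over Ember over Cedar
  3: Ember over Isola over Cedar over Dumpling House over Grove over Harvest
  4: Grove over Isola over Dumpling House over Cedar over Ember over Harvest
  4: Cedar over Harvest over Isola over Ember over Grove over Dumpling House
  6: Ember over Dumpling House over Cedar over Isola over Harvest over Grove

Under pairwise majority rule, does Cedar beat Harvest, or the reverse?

Cedar

Ballots ranking Cedar above Harvest: 3 + 4 + 4 + 6 = 17.
Ballots ranking Harvest above Cedar: 25 − 17 = 8.
Cedar wins the head-to-head 17–8.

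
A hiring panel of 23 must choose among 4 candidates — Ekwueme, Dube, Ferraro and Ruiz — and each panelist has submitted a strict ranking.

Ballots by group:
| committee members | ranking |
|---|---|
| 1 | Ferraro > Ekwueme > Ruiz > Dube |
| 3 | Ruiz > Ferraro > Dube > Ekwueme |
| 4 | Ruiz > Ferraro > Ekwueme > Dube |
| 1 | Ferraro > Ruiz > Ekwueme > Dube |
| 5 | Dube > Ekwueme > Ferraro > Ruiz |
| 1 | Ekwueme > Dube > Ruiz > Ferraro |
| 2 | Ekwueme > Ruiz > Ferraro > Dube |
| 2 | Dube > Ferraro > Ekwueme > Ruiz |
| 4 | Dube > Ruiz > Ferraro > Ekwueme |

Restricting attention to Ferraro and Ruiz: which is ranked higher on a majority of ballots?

Ruiz

Ballots ranking Ferraro above Ruiz: 1 + 1 + 5 + 2 = 9.
Ballots ranking Ruiz above Ferraro: 23 − 9 = 14.
Ruiz wins the head-to-head 14–9.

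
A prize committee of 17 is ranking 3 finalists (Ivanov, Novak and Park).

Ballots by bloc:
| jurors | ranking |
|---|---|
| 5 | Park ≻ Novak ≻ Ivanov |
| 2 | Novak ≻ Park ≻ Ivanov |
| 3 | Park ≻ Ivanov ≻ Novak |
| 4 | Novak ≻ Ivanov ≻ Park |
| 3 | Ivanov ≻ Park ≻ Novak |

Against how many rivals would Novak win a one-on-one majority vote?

1

Novak against each rival (17 jurors):
Novak vs Ivanov: 5+2+4 = 11 for Novak, 6 for Ivanov — Novak by 11–6.
Novak vs Park: Park, 11–6.
Novak beats Ivanov; loses to Park — 1 pairwise win.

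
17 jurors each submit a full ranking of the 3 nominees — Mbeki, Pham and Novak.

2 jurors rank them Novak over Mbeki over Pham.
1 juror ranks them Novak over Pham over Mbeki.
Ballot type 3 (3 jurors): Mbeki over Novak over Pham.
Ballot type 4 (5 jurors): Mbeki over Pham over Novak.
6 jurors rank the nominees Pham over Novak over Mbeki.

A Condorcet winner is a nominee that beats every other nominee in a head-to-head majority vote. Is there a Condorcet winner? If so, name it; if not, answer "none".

Pairwise majorities:
Mbeki vs Pham: Mbeki wins 10–7.
Mbeki vs Novak: Mbeki preferred on 3+5 = 8 ballots; Novak wins 9–8.
Pham–Novak: Pham 11–6.
Every nominee loses at least once (Mbeki loses to Novak; Pham loses to Mbeki; Novak loses to Pham). The majority relation contains the cycle Mbeki beats Pham beats Novak beats Mbeki, so there is no Condorcet winner.

none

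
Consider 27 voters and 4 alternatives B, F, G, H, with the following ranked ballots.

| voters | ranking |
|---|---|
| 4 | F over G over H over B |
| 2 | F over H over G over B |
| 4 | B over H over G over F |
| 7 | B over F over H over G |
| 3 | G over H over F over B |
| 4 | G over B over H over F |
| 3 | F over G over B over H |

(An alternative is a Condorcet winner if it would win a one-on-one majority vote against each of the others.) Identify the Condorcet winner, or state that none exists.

Pairwise majorities:
B vs F: B, 15–12.
B–G: G 16–11.
B–H: B 18–9.
F vs G: F, 16–11.
F vs H: F preferred on 4+2+7+3 = 16 ballots; F wins 16–11.
G vs H: 14 to 13, G.
Each alternative drops at least one matchup (B loses to G; F loses to B; G loses to F; H loses to B); the cycle B beats F beats G beats B rules out a Condorcet winner.

none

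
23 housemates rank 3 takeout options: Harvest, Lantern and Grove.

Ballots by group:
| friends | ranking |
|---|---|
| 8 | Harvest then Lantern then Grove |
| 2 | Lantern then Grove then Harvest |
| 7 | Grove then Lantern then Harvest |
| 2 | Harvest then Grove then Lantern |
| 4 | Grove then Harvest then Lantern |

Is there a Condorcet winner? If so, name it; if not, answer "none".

Head-to-head results (23 friends):
Harvest vs Lantern: Harvest preferred on 8+2+4 = 14 ballots; Harvest wins 14–9.
Harvest vs Grove: Harvest is ranked higher on 8+2 = 10 ballots, Grove on 13. Grove wins 13–10.
Lantern vs Grove: 8+2 = 10 for Lantern, 13 for Grove — Grove by 13–10.
Grove wins every pairwise contest, so Grove is the Condorcet winner.

Grove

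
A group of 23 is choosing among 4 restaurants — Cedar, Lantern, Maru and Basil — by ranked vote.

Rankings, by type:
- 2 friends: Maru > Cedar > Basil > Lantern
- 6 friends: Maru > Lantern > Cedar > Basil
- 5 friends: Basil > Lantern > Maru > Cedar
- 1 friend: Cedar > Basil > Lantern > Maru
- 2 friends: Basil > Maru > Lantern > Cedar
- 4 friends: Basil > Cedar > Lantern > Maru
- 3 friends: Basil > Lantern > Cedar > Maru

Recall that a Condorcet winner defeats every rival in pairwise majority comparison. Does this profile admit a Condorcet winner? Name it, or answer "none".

Check each pair by majority over 23 ballots:
Cedar–Lantern: Lantern 16–7.
Cedar–Maru: Maru 15–8.
Cedar–Basil: Basil 14–9.
Lantern–Maru: Lantern 13–10.
Lantern vs Basil: Lantern is ranked higher on 6 ballots, Basil on 17. Basil wins 17–6.
Maru vs Basil: Maru preferred on 2+6 = 8 ballots; Basil wins 15–8.
Only Basil has no losses; Basil is the Condorcet winner.

Basil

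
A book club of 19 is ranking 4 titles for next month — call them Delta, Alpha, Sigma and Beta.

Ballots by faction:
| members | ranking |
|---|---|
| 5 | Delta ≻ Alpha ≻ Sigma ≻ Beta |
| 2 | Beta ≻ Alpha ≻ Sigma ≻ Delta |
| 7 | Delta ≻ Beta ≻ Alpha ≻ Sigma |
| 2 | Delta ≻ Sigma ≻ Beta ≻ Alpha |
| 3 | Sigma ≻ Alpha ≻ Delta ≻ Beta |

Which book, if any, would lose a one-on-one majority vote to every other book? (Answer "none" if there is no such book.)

none

Pairwise majorities:
Delta vs Alpha: 5+7+2 = 14 for Delta, 5 for Alpha — Delta by 14–5.
Delta vs Sigma: Delta is ranked higher on 5+7+2 = 14 ballots, Sigma on 5. Delta wins 14–5.
Delta vs Beta: 17 to 2, Delta.
Alpha vs Sigma: Alpha, 14–5.
Alpha vs Beta: 5+3 = 8 for Alpha, 11 for Beta — Beta by 11–8.
Sigma vs Beta: Sigma wins 10–9.
Every book wins at least one matchup (Delta beats Alpha; Alpha beats Sigma; Sigma beats Beta; Beta beats Alpha), so there is no Condorcet loser.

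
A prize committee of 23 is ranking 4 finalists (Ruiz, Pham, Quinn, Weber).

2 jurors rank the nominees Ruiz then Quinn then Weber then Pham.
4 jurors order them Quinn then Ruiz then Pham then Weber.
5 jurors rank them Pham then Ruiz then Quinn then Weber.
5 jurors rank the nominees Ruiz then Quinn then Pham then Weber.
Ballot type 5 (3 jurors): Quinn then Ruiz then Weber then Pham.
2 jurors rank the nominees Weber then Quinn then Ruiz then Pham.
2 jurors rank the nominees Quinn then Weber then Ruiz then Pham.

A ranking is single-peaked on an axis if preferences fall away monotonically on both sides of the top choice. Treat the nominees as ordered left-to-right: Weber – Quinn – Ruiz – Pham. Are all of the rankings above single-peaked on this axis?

Axis positions: Weber=1, Quinn=2, Ruiz=3, Pham=4.
Ballot type 1 (peak Ruiz at position 3): ranking walks positions 3-2-1-4, expanding outward from the peak — single-peaked.
Ballot type 2 (peak Quinn at position 2): ranking walks positions 2-3-4-1, expanding outward from the peak — single-peaked.
Ballot type 3 (peak Pham at position 4): ranking walks positions 4-3-2-1, expanding outward from the peak — single-peaked.
Ballot type 4 (peak Ruiz at position 3): ranking walks positions 3-2-4-1, expanding outward from the peak — single-peaked.
Ballot type 5 (peak Quinn at position 2): ranking walks positions 2-3-1-4, expanding outward from the peak — single-peaked.
Ballot type 6 (peak Weber at position 1): ranking walks positions 1-2-3-4, expanding outward from the peak — single-peaked.
Ballot type 7 (peak Quinn at position 2): ranking walks positions 2-1-3-4, expanding outward from the peak — single-peaked.
Every ranking is single-peaked on this axis.

yes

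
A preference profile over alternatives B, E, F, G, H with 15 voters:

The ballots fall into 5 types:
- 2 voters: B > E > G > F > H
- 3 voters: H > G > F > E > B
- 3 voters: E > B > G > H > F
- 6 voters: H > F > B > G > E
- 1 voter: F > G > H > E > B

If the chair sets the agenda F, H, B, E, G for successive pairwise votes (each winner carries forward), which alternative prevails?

Round 1: F vs H — 3–12, H advances.
Round 2: H vs B — 10–5, H advances.
Round 3: H vs E — 10–5, H advances.
Round 4: H vs G — 9–6, H advances.
H survives the agenda.

H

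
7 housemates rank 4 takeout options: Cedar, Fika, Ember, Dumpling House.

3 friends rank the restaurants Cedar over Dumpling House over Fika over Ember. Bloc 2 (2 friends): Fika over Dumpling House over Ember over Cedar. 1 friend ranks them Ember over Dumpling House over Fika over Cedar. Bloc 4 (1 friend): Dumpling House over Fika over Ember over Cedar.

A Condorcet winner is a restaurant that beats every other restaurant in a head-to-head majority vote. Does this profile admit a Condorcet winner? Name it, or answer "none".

Dumpling House

Pairwise majorities:
Cedar vs Fika: Fika, 4–3.
Cedar vs Ember: Ember, 4–3.
Cedar–Dumpling House: Dumpling House 4–3.
Fika–Ember: Fika 6–1.
Fika vs Dumpling House: Dumpling House, 5–2.
Ember vs Dumpling House: Dumpling House wins 6–1.
Dumpling House beats each of Cedar, Fika, Ember — Dumpling House is the Condorcet winner.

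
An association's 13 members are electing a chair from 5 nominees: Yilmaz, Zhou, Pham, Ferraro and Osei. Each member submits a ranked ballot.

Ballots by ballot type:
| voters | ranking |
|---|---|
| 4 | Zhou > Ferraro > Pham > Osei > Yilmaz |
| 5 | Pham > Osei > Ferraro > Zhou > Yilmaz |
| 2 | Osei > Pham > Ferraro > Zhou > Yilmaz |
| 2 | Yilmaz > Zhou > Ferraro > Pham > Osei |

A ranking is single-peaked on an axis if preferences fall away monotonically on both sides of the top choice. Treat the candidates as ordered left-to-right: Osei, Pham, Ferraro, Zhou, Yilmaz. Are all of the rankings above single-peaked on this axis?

Axis positions: Osei=1, Pham=2, Ferraro=3, Zhou=4, Yilmaz=5.
Ballot type 1 (peak Zhou at position 4): ranking walks positions 4-3-2-1-5, expanding outward from the peak — single-peaked.
Ballot type 2 (peak Pham at position 2): ranking walks positions 2-1-3-4-5, expanding outward from the peak — single-peaked.
Ballot type 3 (peak Osei at position 1): ranking walks positions 1-2-3-4-5, expanding outward from the peak — single-peaked.
Ballot type 4 (peak Yilmaz at position 5): ranking walks positions 5-4-3-2-1, expanding outward from the peak — single-peaked.
Every ranking is single-peaked on this axis.

yes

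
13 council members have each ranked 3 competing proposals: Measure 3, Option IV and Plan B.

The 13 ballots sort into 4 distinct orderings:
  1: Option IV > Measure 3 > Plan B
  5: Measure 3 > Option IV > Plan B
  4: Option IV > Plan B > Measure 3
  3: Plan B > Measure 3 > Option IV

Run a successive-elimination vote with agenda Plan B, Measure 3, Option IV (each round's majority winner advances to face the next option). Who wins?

Round 1: Plan B vs Measure 3 — 7–6, Plan B advances.
Round 2: Plan B vs Option IV — 3–10, Option IV advances.
Option IV survives the agenda.

Option IV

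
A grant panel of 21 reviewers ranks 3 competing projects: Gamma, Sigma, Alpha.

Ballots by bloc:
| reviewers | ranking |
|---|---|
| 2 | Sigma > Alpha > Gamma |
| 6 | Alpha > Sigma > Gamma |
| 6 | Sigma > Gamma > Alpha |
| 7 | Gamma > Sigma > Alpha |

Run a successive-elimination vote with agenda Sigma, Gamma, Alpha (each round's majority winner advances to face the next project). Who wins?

Sigma

Round 1: Sigma vs Gamma — 14–7, Sigma advances.
Round 2: Sigma vs Alpha — 15–6, Sigma advances.
The agenda winner is Sigma.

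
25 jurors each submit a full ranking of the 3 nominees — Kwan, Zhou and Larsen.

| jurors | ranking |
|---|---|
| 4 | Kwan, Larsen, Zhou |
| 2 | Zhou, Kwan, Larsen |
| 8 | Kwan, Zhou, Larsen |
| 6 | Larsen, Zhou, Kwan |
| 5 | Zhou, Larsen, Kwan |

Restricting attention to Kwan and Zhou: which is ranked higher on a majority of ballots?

Zhou

Ballots ranking Kwan above Zhou: 4 + 8 = 12.
Ballots ranking Zhou above Kwan: 25 − 12 = 13.
Zhou wins the head-to-head 13–12.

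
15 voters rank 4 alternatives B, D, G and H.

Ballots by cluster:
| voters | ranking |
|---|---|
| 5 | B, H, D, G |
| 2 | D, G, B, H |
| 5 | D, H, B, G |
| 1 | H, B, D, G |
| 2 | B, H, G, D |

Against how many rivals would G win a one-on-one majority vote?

0

G against each rival (15 voters):
G vs B: G preferred on 2 ballots; B wins 13–2.
G vs D: D, 13–2.
G vs H: H, 13–2.
G beats no one; loses to B, D, H — 0 pairwise wins.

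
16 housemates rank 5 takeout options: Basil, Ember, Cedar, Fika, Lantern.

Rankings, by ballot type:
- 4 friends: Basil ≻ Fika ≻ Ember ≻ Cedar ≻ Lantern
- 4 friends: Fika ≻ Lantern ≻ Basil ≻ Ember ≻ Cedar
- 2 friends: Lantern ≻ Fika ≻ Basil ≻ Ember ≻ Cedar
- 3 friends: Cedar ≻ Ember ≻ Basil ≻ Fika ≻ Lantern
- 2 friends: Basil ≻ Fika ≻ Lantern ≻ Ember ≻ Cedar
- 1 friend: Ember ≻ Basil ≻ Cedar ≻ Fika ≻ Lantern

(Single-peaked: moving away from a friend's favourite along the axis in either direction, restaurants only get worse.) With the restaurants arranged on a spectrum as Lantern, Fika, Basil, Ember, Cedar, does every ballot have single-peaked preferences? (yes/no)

yes

Axis positions: Lantern=1, Fika=2, Basil=3, Ember=4, Cedar=5.
Ballot type 1 (peak Basil at position 3): ranking walks positions 3-2-4-5-1, expanding outward from the peak — single-peaked.
Ballot type 2 (peak Fika at position 2): ranking walks positions 2-1-3-4-5, expanding outward from the peak — single-peaked.
Ballot type 3 (peak Lantern at position 1): ranking walks positions 1-2-3-4-5, expanding outward from the peak — single-peaked.
Ballot type 4 (peak Cedar at position 5): ranking walks positions 5-4-3-2-1, expanding outward from the peak — single-peaked.
Ballot type 5 (peak Basil at position 3): ranking walks positions 3-2-1-4-5, expanding outward from the peak — single-peaked.
Ballot type 6 (peak Ember at position 4): ranking walks positions 4-3-5-2-1, expanding outward from the peak — single-peaked.
Every ranking is single-peaked on this axis.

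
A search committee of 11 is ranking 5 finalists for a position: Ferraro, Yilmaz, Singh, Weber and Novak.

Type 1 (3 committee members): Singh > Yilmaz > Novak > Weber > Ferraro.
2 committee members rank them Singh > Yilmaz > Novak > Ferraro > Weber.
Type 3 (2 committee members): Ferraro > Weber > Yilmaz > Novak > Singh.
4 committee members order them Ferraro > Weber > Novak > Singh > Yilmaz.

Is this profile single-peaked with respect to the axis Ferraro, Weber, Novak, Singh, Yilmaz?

Axis positions: Ferraro=1, Weber=2, Novak=3, Singh=4, Yilmaz=5.
Type 1 (peak Singh at position 4): ranking walks positions 4-5-3-2-1, expanding outward from the peak — single-peaked.
Type 2: ranking walks positions 4-5-3-1-2; Ferraro is ranked above Weber even though Weber lies between Ferraro and the peak Singh on the axis — preferences dip and rise again. Not single-peaked.
Type 3: ranking walks positions 1-2-5-3-4; Yilmaz is ranked above Novak even though Novak lies between Yilmaz and the peak Ferraro on the axis — preferences dip and rise again. Not single-peaked.
Type 4 (peak Ferraro at position 1): ranking walks positions 1-2-3-4-5, expanding outward from the peak — single-peaked.
Type 2 violates single-peakedness, so the profile is not single-peaked on this axis.

no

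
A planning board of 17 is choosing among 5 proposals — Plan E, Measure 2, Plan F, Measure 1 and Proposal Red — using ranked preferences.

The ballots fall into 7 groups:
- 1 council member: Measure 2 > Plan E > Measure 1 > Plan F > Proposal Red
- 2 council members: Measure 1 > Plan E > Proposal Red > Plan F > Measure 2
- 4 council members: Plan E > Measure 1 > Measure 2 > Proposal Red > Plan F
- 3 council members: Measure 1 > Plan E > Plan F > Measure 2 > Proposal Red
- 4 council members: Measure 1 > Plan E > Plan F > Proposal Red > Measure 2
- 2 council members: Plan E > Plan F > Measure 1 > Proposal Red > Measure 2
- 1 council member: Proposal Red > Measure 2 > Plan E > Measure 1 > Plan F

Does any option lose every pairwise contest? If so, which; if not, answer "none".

Measure 2

Head-to-head results (17 council members):
Plan E–Measure 2: Plan E 15–2.
Plan E vs Plan F: 17 to 0, Plan E.
Plan E vs Measure 1: Measure 1, 9–8.
Plan E vs Proposal Red: Plan E wins 16–1.
Measure 2 vs Plan F: Plan F, 11–6.
Measure 2 vs Measure 1: 2 to 15, Measure 1.
Measure 2–Proposal Red: Proposal Red 9–8.
Plan F–Measure 1: Measure 1 15–2.
Plan F vs Proposal Red: Plan F wins 10–7.
Measure 1 vs Proposal Red: 16 to 1, Measure 1.
Measure 2 loses to every other option — it is the Condorcet loser.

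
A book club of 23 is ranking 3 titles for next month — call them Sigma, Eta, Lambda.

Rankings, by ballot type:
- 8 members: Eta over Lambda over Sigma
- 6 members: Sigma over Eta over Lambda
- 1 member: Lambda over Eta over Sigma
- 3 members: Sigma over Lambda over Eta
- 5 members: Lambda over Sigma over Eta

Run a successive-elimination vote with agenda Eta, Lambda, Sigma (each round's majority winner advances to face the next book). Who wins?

Sigma

Round 1: Eta vs Lambda — 14–9, Eta advances.
Round 2: Eta vs Sigma — 9–14, Sigma advances.
The agenda winner is Sigma.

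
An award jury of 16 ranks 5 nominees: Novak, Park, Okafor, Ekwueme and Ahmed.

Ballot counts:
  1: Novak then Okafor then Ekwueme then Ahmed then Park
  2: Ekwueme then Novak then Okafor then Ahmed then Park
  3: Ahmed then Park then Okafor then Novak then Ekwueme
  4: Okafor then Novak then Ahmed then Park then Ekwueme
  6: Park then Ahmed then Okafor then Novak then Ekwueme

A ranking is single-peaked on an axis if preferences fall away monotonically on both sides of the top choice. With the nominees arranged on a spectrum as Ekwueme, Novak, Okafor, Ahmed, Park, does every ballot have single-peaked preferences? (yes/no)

yes

Axis positions: Ekwueme=1, Novak=2, Okafor=3, Ahmed=4, Park=5.
Group 1 (peak Novak at position 2): ranking walks positions 2-3-1-4-5, expanding outward from the peak — single-peaked.
Group 2 (peak Ekwueme at position 1): ranking walks positions 1-2-3-4-5, expanding outward from the peak — single-peaked.
Group 3 (peak Ahmed at position 4): ranking walks positions 4-5-3-2-1, expanding outward from the peak — single-peaked.
Group 4 (peak Okafor at position 3): ranking walks positions 3-2-4-5-1, expanding outward from the peak — single-peaked.
Group 5 (peak Park at position 5): ranking walks positions 5-4-3-2-1, expanding outward from the peak — single-peaked.
Every ranking is single-peaked on this axis.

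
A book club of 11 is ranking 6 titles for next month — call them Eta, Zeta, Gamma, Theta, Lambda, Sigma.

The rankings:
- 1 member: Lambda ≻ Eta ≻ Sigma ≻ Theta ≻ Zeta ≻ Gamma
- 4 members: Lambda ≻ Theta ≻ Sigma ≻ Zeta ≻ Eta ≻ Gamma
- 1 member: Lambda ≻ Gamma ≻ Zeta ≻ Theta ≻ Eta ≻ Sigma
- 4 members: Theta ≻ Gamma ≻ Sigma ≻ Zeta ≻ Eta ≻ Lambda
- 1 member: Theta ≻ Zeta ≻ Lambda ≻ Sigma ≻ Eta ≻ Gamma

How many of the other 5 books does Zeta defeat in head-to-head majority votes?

2

Zeta against each rival (11 members):
Zeta vs Eta: Zeta preferred on 4+1+4+1 = 10 ballots; Zeta wins 10–1.
Zeta vs Gamma: Zeta, 6–5.
Zeta vs Theta: Zeta preferred on 1 ballot; Theta wins 10–1.
Zeta vs Lambda: Lambda, 6–5.
Zeta vs Sigma: Zeta preferred on 1+1 = 2 ballots; Sigma wins 9–2.
Zeta beats Eta, Gamma; loses to Theta, Lambda, Sigma — 2 pairwise wins.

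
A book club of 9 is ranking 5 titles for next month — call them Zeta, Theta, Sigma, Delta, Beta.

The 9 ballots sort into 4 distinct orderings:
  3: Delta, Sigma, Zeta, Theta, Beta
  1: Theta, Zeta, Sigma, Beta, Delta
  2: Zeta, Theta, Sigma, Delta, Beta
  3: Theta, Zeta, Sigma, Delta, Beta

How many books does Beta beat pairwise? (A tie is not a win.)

0

Beta against each rival (9 members):
Beta vs Zeta: 0 to 9, Zeta.
Beta–Theta: Theta 9–0.
Beta vs Sigma: Beta is ranked higher on 0 ballots, Sigma on 9. Sigma wins 9–0.
Beta vs Delta: 1 to 8, Delta.
Beta beats no one; loses to Zeta, Theta, Sigma, Delta — 0 pairwise wins.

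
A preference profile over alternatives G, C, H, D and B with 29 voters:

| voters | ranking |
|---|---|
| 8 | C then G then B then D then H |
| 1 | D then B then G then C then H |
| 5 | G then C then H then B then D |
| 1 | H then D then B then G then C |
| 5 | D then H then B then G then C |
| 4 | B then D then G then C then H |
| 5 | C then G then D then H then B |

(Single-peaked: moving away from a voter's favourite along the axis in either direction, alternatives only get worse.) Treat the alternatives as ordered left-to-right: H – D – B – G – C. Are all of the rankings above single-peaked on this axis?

no

Axis positions: H=1, D=2, B=3, G=4, C=5.
Bloc 1 (peak C at position 5): ranking walks positions 5-4-3-2-1, expanding outward from the peak — single-peaked.
Bloc 2 (peak D at position 2): ranking walks positions 2-3-4-5-1, expanding outward from the peak — single-peaked.
Bloc 3: ranking walks positions 4-5-1-3-2; H is ranked above B even though B lies between H and the peak G on the axis — preferences dip and rise again. Not single-peaked.
Bloc 4 (peak H at position 1): ranking walks positions 1-2-3-4-5, expanding outward from the peak — single-peaked.
Bloc 5 (peak D at position 2): ranking walks positions 2-1-3-4-5, expanding outward from the peak — single-peaked.
Bloc 6 (peak B at position 3): ranking walks positions 3-2-4-5-1, expanding outward from the peak — single-peaked.
Bloc 7: ranking walks positions 5-4-2-1-3; D is ranked above B even though B lies between D and the peak C on the axis — preferences dip and rise again. Not single-peaked.
Bloc 3 violates single-peakedness, so the profile is not single-peaked on this axis.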